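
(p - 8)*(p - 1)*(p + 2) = p^3 - 7*p^2 - 10*p + 16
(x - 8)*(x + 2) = x^2 - 6*x - 16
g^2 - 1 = (g - 1)*(g + 1)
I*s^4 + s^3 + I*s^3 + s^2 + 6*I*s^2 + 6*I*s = s*(s - 3*I)*(s + 2*I)*(I*s + I)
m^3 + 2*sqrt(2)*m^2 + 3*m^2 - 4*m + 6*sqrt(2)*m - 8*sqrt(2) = (m - 1)*(m + 4)*(m + 2*sqrt(2))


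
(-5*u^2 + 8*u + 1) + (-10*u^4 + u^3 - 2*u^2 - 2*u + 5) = -10*u^4 + u^3 - 7*u^2 + 6*u + 6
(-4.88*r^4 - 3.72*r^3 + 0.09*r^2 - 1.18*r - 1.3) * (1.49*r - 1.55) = -7.2712*r^5 + 2.0212*r^4 + 5.9001*r^3 - 1.8977*r^2 - 0.108*r + 2.015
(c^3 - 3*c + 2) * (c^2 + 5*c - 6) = c^5 + 5*c^4 - 9*c^3 - 13*c^2 + 28*c - 12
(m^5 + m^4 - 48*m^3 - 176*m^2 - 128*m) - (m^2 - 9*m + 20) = m^5 + m^4 - 48*m^3 - 177*m^2 - 119*m - 20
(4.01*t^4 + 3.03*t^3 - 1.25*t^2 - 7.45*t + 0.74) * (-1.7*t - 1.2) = -6.817*t^5 - 9.963*t^4 - 1.511*t^3 + 14.165*t^2 + 7.682*t - 0.888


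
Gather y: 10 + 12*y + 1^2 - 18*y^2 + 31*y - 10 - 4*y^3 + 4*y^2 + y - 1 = -4*y^3 - 14*y^2 + 44*y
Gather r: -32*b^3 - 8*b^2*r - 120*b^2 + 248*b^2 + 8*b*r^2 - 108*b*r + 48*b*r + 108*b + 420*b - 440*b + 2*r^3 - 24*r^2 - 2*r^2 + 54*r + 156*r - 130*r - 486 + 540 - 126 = -32*b^3 + 128*b^2 + 88*b + 2*r^3 + r^2*(8*b - 26) + r*(-8*b^2 - 60*b + 80) - 72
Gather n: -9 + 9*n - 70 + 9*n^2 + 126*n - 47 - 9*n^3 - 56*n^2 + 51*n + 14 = -9*n^3 - 47*n^2 + 186*n - 112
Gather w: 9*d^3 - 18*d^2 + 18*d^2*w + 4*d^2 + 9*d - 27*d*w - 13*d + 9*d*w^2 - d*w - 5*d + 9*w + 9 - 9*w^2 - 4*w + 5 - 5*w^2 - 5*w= 9*d^3 - 14*d^2 - 9*d + w^2*(9*d - 14) + w*(18*d^2 - 28*d) + 14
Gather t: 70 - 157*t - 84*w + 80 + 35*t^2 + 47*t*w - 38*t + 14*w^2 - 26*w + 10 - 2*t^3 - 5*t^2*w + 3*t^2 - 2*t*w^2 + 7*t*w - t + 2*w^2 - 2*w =-2*t^3 + t^2*(38 - 5*w) + t*(-2*w^2 + 54*w - 196) + 16*w^2 - 112*w + 160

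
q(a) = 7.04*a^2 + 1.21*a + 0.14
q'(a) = 14.08*a + 1.21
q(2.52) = 47.90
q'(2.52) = 36.69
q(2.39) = 43.25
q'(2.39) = 34.86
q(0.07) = 0.26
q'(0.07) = 2.20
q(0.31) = 1.19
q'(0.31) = 5.57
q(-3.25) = 70.57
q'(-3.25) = -44.55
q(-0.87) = 4.42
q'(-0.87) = -11.04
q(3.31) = 81.28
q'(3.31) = 47.81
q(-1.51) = 14.36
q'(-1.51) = -20.05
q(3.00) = 67.13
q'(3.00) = 43.45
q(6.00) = 260.84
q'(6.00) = 85.69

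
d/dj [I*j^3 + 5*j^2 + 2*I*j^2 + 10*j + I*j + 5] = 3*I*j^2 + j*(10 + 4*I) + 10 + I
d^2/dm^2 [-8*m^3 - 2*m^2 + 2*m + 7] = -48*m - 4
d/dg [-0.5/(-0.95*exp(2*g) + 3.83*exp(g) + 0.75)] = (1.915 - 0.95*exp(g))*exp(g)/(-0.95*exp(2*g) + 3.83*exp(g) + 0.75)^2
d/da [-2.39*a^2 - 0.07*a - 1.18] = -4.78*a - 0.07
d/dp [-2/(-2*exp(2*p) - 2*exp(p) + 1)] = (-8*exp(p) - 4)*exp(p)/(2*exp(2*p) + 2*exp(p) - 1)^2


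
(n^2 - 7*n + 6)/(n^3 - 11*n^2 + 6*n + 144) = (n - 1)/(n^2 - 5*n - 24)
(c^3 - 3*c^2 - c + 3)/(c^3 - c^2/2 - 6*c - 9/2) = 2*(c - 1)/(2*c + 3)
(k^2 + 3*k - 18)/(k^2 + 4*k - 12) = (k - 3)/(k - 2)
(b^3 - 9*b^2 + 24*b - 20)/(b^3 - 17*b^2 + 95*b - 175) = (b^2 - 4*b + 4)/(b^2 - 12*b + 35)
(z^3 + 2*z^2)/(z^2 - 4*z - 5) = z^2*(z + 2)/(z^2 - 4*z - 5)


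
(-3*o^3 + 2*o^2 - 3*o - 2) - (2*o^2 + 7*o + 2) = -3*o^3 - 10*o - 4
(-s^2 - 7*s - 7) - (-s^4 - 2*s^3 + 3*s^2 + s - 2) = s^4 + 2*s^3 - 4*s^2 - 8*s - 5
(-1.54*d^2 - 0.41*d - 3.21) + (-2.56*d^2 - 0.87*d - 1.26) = -4.1*d^2 - 1.28*d - 4.47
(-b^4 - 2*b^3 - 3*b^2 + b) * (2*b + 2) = -2*b^5 - 6*b^4 - 10*b^3 - 4*b^2 + 2*b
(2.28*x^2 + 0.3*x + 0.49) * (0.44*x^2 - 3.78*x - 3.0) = 1.0032*x^4 - 8.4864*x^3 - 7.7584*x^2 - 2.7522*x - 1.47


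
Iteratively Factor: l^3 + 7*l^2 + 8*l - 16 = (l - 1)*(l^2 + 8*l + 16) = (l - 1)*(l + 4)*(l + 4)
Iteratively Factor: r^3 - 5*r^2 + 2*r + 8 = (r - 4)*(r^2 - r - 2) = (r - 4)*(r + 1)*(r - 2)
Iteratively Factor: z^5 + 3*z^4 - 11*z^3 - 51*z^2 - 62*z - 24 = (z + 2)*(z^4 + z^3 - 13*z^2 - 25*z - 12) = (z - 4)*(z + 2)*(z^3 + 5*z^2 + 7*z + 3) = (z - 4)*(z + 1)*(z + 2)*(z^2 + 4*z + 3) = (z - 4)*(z + 1)*(z + 2)*(z + 3)*(z + 1)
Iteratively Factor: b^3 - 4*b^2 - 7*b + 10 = (b - 5)*(b^2 + b - 2) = (b - 5)*(b + 2)*(b - 1)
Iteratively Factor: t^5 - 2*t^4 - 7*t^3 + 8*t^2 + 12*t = (t)*(t^4 - 2*t^3 - 7*t^2 + 8*t + 12) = t*(t + 2)*(t^3 - 4*t^2 + t + 6) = t*(t - 3)*(t + 2)*(t^2 - t - 2) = t*(t - 3)*(t - 2)*(t + 2)*(t + 1)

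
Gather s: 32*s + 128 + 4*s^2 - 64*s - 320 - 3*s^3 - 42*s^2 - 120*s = -3*s^3 - 38*s^2 - 152*s - 192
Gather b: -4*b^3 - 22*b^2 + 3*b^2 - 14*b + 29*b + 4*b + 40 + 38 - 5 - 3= -4*b^3 - 19*b^2 + 19*b + 70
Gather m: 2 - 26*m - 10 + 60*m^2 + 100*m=60*m^2 + 74*m - 8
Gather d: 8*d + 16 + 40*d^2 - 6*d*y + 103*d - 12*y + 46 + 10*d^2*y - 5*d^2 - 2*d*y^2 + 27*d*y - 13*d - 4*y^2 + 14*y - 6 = d^2*(10*y + 35) + d*(-2*y^2 + 21*y + 98) - 4*y^2 + 2*y + 56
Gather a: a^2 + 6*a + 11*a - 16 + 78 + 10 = a^2 + 17*a + 72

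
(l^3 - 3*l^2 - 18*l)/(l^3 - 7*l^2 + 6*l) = (l + 3)/(l - 1)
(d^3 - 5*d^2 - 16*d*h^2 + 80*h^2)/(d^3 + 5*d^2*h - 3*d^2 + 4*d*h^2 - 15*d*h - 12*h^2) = (d^2 - 4*d*h - 5*d + 20*h)/(d^2 + d*h - 3*d - 3*h)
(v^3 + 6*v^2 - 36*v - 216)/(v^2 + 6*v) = v - 36/v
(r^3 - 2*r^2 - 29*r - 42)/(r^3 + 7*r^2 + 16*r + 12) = (r - 7)/(r + 2)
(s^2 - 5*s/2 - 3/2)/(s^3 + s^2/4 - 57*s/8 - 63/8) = 4*(2*s + 1)/(8*s^2 + 26*s + 21)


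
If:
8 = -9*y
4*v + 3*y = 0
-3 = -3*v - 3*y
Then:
No Solution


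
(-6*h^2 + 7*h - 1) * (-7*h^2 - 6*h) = 42*h^4 - 13*h^3 - 35*h^2 + 6*h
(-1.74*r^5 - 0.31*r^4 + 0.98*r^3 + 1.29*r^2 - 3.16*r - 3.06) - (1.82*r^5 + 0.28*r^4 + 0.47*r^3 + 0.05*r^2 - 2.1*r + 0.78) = -3.56*r^5 - 0.59*r^4 + 0.51*r^3 + 1.24*r^2 - 1.06*r - 3.84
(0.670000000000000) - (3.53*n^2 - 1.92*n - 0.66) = -3.53*n^2 + 1.92*n + 1.33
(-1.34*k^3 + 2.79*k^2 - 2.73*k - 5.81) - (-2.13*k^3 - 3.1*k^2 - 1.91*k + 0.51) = 0.79*k^3 + 5.89*k^2 - 0.82*k - 6.32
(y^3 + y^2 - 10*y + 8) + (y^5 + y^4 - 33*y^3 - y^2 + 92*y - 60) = y^5 + y^4 - 32*y^3 + 82*y - 52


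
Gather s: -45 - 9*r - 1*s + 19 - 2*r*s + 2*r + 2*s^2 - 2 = -7*r + 2*s^2 + s*(-2*r - 1) - 28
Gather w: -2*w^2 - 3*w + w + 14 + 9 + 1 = -2*w^2 - 2*w + 24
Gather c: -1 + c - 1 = c - 2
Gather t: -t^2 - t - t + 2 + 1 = -t^2 - 2*t + 3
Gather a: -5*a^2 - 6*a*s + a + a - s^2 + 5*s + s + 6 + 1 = -5*a^2 + a*(2 - 6*s) - s^2 + 6*s + 7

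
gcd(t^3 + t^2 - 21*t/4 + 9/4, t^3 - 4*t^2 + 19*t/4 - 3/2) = t^2 - 2*t + 3/4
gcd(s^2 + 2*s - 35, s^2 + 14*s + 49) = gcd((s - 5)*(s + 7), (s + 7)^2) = s + 7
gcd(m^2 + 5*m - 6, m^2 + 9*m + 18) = m + 6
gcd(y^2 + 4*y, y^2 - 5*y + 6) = 1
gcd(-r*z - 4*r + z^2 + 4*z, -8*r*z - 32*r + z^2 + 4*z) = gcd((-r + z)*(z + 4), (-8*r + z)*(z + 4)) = z + 4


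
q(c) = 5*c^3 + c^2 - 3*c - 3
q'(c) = 15*c^2 + 2*c - 3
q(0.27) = -3.64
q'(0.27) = -1.37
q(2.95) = 125.21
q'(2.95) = 133.44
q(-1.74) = -21.09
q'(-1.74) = 38.93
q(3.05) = 139.02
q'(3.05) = 142.64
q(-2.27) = -49.52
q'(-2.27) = 69.75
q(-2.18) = -43.51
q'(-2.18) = 63.93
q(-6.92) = -1591.22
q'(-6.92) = 701.46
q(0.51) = -3.61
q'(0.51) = 1.92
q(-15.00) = -16608.00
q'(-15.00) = 3342.00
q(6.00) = 1095.00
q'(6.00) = 549.00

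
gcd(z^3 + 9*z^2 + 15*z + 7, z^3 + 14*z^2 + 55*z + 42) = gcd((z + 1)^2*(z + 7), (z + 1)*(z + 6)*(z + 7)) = z^2 + 8*z + 7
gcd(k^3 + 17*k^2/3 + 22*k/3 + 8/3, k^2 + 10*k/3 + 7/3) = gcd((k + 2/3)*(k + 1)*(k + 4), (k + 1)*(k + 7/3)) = k + 1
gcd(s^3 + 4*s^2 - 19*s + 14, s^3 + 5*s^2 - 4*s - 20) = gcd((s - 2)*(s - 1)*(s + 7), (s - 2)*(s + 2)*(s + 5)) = s - 2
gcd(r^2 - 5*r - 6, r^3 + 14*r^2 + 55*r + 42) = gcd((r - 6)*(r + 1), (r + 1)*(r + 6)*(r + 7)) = r + 1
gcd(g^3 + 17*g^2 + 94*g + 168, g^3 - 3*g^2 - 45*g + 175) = g + 7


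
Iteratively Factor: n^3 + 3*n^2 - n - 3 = (n + 1)*(n^2 + 2*n - 3) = (n - 1)*(n + 1)*(n + 3)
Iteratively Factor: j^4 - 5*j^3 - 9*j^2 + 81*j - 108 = (j - 3)*(j^3 - 2*j^2 - 15*j + 36) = (j - 3)^2*(j^2 + j - 12) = (j - 3)^2*(j + 4)*(j - 3)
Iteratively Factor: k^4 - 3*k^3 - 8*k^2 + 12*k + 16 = (k - 4)*(k^3 + k^2 - 4*k - 4) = (k - 4)*(k - 2)*(k^2 + 3*k + 2) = (k - 4)*(k - 2)*(k + 1)*(k + 2)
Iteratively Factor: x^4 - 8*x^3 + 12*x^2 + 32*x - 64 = (x - 4)*(x^3 - 4*x^2 - 4*x + 16) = (x - 4)*(x - 2)*(x^2 - 2*x - 8) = (x - 4)*(x - 2)*(x + 2)*(x - 4)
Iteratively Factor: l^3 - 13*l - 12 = (l - 4)*(l^2 + 4*l + 3) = (l - 4)*(l + 3)*(l + 1)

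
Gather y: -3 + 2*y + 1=2*y - 2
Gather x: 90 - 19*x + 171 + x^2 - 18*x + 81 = x^2 - 37*x + 342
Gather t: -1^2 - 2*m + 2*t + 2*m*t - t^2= -2*m - t^2 + t*(2*m + 2) - 1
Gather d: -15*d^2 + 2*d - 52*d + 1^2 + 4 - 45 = -15*d^2 - 50*d - 40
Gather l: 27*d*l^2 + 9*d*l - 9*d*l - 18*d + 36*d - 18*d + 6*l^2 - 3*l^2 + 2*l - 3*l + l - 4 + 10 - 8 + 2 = l^2*(27*d + 3)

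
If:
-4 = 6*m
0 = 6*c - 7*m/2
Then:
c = -7/18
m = -2/3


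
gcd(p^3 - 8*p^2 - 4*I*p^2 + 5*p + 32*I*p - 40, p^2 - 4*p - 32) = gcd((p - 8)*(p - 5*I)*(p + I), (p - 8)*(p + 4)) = p - 8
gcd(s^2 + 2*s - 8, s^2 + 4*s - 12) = s - 2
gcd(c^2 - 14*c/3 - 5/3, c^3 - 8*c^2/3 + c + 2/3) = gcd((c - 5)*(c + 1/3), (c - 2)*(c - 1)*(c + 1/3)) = c + 1/3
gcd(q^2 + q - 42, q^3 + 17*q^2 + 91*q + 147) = q + 7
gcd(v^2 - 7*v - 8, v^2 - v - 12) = 1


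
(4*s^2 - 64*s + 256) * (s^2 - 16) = 4*s^4 - 64*s^3 + 192*s^2 + 1024*s - 4096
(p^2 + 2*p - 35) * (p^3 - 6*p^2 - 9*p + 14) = p^5 - 4*p^4 - 56*p^3 + 206*p^2 + 343*p - 490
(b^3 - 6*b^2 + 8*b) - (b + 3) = b^3 - 6*b^2 + 7*b - 3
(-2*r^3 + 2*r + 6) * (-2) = 4*r^3 - 4*r - 12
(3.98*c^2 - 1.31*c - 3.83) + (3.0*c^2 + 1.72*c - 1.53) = 6.98*c^2 + 0.41*c - 5.36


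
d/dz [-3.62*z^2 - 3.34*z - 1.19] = -7.24*z - 3.34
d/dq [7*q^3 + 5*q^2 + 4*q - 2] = 21*q^2 + 10*q + 4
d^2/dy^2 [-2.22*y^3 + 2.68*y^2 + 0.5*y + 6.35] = 5.36 - 13.32*y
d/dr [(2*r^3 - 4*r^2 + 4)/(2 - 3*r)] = 4*(-3*r^3 + 6*r^2 - 4*r + 3)/(9*r^2 - 12*r + 4)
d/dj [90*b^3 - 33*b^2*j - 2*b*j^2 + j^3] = -33*b^2 - 4*b*j + 3*j^2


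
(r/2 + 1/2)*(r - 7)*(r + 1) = r^3/2 - 5*r^2/2 - 13*r/2 - 7/2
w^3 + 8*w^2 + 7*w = w*(w + 1)*(w + 7)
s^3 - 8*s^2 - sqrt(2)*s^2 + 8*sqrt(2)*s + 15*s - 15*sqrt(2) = (s - 5)*(s - 3)*(s - sqrt(2))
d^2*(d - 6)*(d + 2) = d^4 - 4*d^3 - 12*d^2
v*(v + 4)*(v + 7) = v^3 + 11*v^2 + 28*v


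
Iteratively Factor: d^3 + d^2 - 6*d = (d)*(d^2 + d - 6) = d*(d - 2)*(d + 3)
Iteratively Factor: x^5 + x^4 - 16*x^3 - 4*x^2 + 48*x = (x + 4)*(x^4 - 3*x^3 - 4*x^2 + 12*x) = (x + 2)*(x + 4)*(x^3 - 5*x^2 + 6*x) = x*(x + 2)*(x + 4)*(x^2 - 5*x + 6) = x*(x - 3)*(x + 2)*(x + 4)*(x - 2)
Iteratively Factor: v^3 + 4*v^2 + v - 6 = (v + 3)*(v^2 + v - 2) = (v - 1)*(v + 3)*(v + 2)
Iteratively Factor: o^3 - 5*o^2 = (o)*(o^2 - 5*o) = o*(o - 5)*(o)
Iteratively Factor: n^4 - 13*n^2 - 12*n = (n)*(n^3 - 13*n - 12) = n*(n + 3)*(n^2 - 3*n - 4) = n*(n - 4)*(n + 3)*(n + 1)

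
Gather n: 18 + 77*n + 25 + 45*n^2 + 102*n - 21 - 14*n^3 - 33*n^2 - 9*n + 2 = -14*n^3 + 12*n^2 + 170*n + 24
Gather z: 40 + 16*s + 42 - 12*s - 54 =4*s + 28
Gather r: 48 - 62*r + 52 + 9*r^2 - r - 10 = 9*r^2 - 63*r + 90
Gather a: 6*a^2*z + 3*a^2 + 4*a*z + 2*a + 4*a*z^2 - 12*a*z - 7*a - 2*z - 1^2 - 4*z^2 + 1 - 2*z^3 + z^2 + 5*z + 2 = a^2*(6*z + 3) + a*(4*z^2 - 8*z - 5) - 2*z^3 - 3*z^2 + 3*z + 2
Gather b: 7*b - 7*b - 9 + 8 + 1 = 0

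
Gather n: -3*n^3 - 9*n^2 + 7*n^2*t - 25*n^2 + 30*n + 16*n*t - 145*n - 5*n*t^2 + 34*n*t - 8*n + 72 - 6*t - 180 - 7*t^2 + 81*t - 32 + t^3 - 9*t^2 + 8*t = -3*n^3 + n^2*(7*t - 34) + n*(-5*t^2 + 50*t - 123) + t^3 - 16*t^2 + 83*t - 140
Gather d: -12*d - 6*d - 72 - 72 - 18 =-18*d - 162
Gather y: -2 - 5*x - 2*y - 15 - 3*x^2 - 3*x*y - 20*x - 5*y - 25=-3*x^2 - 25*x + y*(-3*x - 7) - 42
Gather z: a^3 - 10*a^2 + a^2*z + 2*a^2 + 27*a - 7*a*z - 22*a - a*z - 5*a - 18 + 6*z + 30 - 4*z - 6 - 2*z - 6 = a^3 - 8*a^2 + z*(a^2 - 8*a)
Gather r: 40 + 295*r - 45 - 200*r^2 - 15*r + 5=-200*r^2 + 280*r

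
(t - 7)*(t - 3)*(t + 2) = t^3 - 8*t^2 + t + 42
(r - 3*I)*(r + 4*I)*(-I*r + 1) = -I*r^3 + 2*r^2 - 11*I*r + 12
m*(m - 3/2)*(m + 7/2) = m^3 + 2*m^2 - 21*m/4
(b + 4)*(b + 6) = b^2 + 10*b + 24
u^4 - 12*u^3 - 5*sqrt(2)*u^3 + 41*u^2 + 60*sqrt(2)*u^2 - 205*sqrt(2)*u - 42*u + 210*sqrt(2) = (u - 7)*(u - 3)*(u - 2)*(u - 5*sqrt(2))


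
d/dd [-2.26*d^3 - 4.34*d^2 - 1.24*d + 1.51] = -6.78*d^2 - 8.68*d - 1.24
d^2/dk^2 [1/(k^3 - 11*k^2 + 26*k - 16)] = 2*((11 - 3*k)*(k^3 - 11*k^2 + 26*k - 16) + (3*k^2 - 22*k + 26)^2)/(k^3 - 11*k^2 + 26*k - 16)^3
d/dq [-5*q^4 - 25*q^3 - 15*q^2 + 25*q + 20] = -20*q^3 - 75*q^2 - 30*q + 25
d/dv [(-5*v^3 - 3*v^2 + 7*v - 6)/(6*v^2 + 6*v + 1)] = (-30*v^4 - 60*v^3 - 75*v^2 + 66*v + 43)/(36*v^4 + 72*v^3 + 48*v^2 + 12*v + 1)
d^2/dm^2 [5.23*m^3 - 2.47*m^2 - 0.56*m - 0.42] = 31.38*m - 4.94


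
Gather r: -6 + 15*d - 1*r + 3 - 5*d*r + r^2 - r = 15*d + r^2 + r*(-5*d - 2) - 3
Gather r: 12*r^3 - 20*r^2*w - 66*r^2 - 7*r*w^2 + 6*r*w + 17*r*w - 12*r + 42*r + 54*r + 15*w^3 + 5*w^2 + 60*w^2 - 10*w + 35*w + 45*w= 12*r^3 + r^2*(-20*w - 66) + r*(-7*w^2 + 23*w + 84) + 15*w^3 + 65*w^2 + 70*w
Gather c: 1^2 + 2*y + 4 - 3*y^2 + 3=-3*y^2 + 2*y + 8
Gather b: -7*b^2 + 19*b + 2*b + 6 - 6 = -7*b^2 + 21*b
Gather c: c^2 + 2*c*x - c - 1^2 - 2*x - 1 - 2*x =c^2 + c*(2*x - 1) - 4*x - 2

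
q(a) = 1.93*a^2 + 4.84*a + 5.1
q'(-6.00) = -18.32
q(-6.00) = 45.54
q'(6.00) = 28.00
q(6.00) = 103.62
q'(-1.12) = 0.52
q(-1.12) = 2.10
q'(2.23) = 13.45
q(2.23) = 25.49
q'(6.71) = 30.74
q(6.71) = 124.47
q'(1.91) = 12.21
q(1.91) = 21.39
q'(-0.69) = 2.18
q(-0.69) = 2.68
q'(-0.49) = 2.95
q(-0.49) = 3.19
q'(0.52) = 6.85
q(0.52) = 8.14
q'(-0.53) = 2.79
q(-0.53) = 3.08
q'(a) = 3.86*a + 4.84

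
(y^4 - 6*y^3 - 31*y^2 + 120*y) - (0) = y^4 - 6*y^3 - 31*y^2 + 120*y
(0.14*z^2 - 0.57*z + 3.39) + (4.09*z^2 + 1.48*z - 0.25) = 4.23*z^2 + 0.91*z + 3.14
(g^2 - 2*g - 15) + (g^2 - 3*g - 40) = 2*g^2 - 5*g - 55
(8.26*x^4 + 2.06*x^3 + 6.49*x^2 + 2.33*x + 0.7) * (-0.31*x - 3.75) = -2.5606*x^5 - 31.6136*x^4 - 9.7369*x^3 - 25.0598*x^2 - 8.9545*x - 2.625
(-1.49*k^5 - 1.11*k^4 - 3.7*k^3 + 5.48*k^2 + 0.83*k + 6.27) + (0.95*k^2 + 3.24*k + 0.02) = -1.49*k^5 - 1.11*k^4 - 3.7*k^3 + 6.43*k^2 + 4.07*k + 6.29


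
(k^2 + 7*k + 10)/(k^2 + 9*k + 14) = (k + 5)/(k + 7)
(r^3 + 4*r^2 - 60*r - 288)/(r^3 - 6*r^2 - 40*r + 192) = (r + 6)/(r - 4)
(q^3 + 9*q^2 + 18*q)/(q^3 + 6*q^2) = (q + 3)/q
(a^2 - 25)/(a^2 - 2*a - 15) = (a + 5)/(a + 3)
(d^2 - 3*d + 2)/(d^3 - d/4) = (4*d^2 - 12*d + 8)/(4*d^3 - d)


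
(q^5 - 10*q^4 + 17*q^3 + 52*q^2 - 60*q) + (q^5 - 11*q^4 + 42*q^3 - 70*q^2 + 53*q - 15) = 2*q^5 - 21*q^4 + 59*q^3 - 18*q^2 - 7*q - 15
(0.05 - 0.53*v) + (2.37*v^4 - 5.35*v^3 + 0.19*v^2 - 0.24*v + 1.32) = 2.37*v^4 - 5.35*v^3 + 0.19*v^2 - 0.77*v + 1.37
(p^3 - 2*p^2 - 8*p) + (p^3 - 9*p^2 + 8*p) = 2*p^3 - 11*p^2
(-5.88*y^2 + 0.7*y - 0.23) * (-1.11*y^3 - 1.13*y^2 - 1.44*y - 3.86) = 6.5268*y^5 + 5.8674*y^4 + 7.9315*y^3 + 21.9487*y^2 - 2.3708*y + 0.8878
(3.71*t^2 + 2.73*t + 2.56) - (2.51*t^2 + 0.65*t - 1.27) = 1.2*t^2 + 2.08*t + 3.83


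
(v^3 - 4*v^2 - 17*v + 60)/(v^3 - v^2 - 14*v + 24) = (v - 5)/(v - 2)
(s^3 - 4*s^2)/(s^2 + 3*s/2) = 2*s*(s - 4)/(2*s + 3)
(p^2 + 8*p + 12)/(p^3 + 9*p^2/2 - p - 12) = 2*(p + 6)/(2*p^2 + 5*p - 12)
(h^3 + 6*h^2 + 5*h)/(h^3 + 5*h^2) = (h + 1)/h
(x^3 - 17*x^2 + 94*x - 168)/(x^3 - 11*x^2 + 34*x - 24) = (x - 7)/(x - 1)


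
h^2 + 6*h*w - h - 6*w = (h - 1)*(h + 6*w)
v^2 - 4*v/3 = v*(v - 4/3)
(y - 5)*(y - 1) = y^2 - 6*y + 5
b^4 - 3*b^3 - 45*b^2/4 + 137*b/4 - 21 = (b - 4)*(b - 3/2)*(b - 1)*(b + 7/2)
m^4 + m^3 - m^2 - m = m*(m - 1)*(m + 1)^2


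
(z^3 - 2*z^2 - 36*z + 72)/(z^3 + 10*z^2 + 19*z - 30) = (z^2 - 8*z + 12)/(z^2 + 4*z - 5)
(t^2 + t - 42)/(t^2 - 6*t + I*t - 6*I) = (t + 7)/(t + I)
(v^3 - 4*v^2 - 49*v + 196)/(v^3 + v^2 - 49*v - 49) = (v - 4)/(v + 1)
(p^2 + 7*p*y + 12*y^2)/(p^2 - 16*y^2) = (-p - 3*y)/(-p + 4*y)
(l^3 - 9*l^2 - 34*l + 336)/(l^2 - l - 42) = l - 8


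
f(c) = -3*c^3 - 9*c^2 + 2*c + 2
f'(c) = -9*c^2 - 18*c + 2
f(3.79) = -283.02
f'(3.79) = -195.50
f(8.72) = -2654.07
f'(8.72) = -839.31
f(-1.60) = -11.95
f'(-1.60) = 7.76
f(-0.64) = -2.18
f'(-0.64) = 9.83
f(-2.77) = -8.83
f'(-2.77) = -17.20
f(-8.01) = 950.31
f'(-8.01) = -431.26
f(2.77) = -125.28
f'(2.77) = -116.92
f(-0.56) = -1.42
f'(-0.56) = 9.26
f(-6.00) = 314.00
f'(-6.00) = -214.00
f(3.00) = -154.00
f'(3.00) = -133.00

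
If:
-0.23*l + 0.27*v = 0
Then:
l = 1.17391304347826*v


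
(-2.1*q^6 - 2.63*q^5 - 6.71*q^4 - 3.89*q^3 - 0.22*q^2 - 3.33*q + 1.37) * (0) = 0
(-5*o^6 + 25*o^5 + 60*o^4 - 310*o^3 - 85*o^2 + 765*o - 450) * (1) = -5*o^6 + 25*o^5 + 60*o^4 - 310*o^3 - 85*o^2 + 765*o - 450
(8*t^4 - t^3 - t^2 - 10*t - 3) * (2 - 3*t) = -24*t^5 + 19*t^4 + t^3 + 28*t^2 - 11*t - 6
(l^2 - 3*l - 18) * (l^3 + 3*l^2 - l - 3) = l^5 - 28*l^3 - 54*l^2 + 27*l + 54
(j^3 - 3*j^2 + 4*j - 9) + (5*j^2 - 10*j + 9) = j^3 + 2*j^2 - 6*j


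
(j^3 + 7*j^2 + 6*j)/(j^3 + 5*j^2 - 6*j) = (j + 1)/(j - 1)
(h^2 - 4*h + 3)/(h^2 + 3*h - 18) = (h - 1)/(h + 6)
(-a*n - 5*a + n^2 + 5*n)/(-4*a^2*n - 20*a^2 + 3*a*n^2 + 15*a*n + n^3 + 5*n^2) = 1/(4*a + n)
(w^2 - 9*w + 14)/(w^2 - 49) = (w - 2)/(w + 7)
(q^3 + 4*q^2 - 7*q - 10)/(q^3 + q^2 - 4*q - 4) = (q + 5)/(q + 2)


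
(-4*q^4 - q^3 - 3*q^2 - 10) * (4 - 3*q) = 12*q^5 - 13*q^4 + 5*q^3 - 12*q^2 + 30*q - 40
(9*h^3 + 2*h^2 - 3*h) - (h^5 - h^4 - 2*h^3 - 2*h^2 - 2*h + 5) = -h^5 + h^4 + 11*h^3 + 4*h^2 - h - 5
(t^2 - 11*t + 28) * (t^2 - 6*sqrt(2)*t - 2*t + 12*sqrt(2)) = t^4 - 13*t^3 - 6*sqrt(2)*t^3 + 50*t^2 + 78*sqrt(2)*t^2 - 300*sqrt(2)*t - 56*t + 336*sqrt(2)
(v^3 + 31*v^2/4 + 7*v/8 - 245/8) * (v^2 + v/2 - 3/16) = v^5 + 33*v^4/4 + 73*v^3/16 - 2025*v^2/64 - 1981*v/128 + 735/128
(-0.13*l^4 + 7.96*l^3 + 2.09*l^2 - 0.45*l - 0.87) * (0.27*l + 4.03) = -0.0351*l^5 + 1.6253*l^4 + 32.6431*l^3 + 8.3012*l^2 - 2.0484*l - 3.5061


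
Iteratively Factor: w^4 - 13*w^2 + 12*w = (w - 3)*(w^3 + 3*w^2 - 4*w) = (w - 3)*(w - 1)*(w^2 + 4*w) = (w - 3)*(w - 1)*(w + 4)*(w)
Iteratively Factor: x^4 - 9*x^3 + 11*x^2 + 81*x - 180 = (x - 5)*(x^3 - 4*x^2 - 9*x + 36) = (x - 5)*(x + 3)*(x^2 - 7*x + 12) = (x - 5)*(x - 3)*(x + 3)*(x - 4)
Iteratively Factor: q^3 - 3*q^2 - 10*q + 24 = (q - 2)*(q^2 - q - 12) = (q - 4)*(q - 2)*(q + 3)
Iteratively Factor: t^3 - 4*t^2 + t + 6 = (t - 3)*(t^2 - t - 2) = (t - 3)*(t - 2)*(t + 1)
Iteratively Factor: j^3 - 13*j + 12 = (j - 1)*(j^2 + j - 12) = (j - 3)*(j - 1)*(j + 4)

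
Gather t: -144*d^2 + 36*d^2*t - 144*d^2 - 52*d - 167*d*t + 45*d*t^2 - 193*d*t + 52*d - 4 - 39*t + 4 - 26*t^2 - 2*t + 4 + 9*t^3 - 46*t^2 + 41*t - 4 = -288*d^2 + 9*t^3 + t^2*(45*d - 72) + t*(36*d^2 - 360*d)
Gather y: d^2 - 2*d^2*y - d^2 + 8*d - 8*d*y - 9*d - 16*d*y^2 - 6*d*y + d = -16*d*y^2 + y*(-2*d^2 - 14*d)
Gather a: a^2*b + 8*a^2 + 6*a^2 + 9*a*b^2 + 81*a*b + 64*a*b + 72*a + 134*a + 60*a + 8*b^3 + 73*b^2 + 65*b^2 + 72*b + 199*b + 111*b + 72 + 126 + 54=a^2*(b + 14) + a*(9*b^2 + 145*b + 266) + 8*b^3 + 138*b^2 + 382*b + 252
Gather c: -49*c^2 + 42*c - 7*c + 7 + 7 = -49*c^2 + 35*c + 14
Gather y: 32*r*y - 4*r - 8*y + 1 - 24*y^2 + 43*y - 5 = -4*r - 24*y^2 + y*(32*r + 35) - 4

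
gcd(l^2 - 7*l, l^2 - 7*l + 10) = 1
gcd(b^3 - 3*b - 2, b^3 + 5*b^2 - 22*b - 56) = 1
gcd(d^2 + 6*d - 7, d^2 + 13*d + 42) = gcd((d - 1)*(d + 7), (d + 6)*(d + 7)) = d + 7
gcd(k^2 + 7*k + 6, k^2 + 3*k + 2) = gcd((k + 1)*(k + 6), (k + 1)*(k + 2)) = k + 1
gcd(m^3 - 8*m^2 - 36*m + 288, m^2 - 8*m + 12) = m - 6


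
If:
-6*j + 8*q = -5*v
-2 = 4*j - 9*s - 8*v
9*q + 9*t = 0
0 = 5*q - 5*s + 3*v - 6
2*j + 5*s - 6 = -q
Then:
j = 1029/526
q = 229/263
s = 64/263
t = -229/263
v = 251/263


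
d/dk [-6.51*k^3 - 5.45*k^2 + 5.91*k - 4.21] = -19.53*k^2 - 10.9*k + 5.91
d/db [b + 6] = 1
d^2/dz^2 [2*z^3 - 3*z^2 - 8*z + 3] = 12*z - 6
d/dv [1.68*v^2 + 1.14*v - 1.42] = 3.36*v + 1.14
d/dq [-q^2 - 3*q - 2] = -2*q - 3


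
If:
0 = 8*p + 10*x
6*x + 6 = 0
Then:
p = 5/4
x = -1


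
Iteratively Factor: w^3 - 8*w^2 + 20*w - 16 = (w - 4)*(w^2 - 4*w + 4) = (w - 4)*(w - 2)*(w - 2)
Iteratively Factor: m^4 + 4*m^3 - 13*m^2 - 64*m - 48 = (m + 1)*(m^3 + 3*m^2 - 16*m - 48) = (m - 4)*(m + 1)*(m^2 + 7*m + 12) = (m - 4)*(m + 1)*(m + 4)*(m + 3)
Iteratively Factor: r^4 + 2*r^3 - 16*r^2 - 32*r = (r)*(r^3 + 2*r^2 - 16*r - 32) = r*(r + 2)*(r^2 - 16) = r*(r + 2)*(r + 4)*(r - 4)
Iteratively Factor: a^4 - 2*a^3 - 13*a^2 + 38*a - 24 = (a - 3)*(a^3 + a^2 - 10*a + 8) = (a - 3)*(a - 2)*(a^2 + 3*a - 4) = (a - 3)*(a - 2)*(a + 4)*(a - 1)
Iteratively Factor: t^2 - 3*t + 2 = (t - 1)*(t - 2)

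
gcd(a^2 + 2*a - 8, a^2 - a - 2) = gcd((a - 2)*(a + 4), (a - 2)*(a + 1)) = a - 2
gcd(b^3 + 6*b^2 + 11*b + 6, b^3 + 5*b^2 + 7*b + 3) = b^2 + 4*b + 3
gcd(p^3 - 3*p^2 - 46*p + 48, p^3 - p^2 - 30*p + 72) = p + 6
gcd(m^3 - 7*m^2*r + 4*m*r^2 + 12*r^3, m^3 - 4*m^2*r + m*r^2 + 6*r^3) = -m^2 + m*r + 2*r^2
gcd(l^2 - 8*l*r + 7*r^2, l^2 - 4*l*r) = 1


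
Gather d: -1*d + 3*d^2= 3*d^2 - d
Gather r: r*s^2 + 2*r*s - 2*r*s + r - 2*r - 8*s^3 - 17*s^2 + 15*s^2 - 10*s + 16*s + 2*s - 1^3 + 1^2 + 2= r*(s^2 - 1) - 8*s^3 - 2*s^2 + 8*s + 2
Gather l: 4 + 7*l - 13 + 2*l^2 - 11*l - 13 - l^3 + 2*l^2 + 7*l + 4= -l^3 + 4*l^2 + 3*l - 18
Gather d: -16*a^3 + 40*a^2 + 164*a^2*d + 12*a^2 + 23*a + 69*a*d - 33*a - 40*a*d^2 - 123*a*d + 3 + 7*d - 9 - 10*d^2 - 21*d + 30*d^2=-16*a^3 + 52*a^2 - 10*a + d^2*(20 - 40*a) + d*(164*a^2 - 54*a - 14) - 6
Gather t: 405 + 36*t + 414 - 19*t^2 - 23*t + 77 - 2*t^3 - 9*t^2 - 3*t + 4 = -2*t^3 - 28*t^2 + 10*t + 900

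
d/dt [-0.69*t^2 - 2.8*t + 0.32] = -1.38*t - 2.8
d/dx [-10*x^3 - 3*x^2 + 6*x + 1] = -30*x^2 - 6*x + 6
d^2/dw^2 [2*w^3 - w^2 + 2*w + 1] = 12*w - 2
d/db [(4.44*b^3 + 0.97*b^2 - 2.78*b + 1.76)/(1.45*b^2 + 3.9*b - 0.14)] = (6.438*b^4 + 34.632*b^3 + 5.9492*b^2 - 5.3756*b - 6.4748)/(2.1025*b^4 + 11.31*b^3 + 14.804*b^2 - 1.092*b + 0.0196)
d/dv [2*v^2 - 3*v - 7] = 4*v - 3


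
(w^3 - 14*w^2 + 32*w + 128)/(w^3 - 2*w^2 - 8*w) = (w^2 - 16*w + 64)/(w*(w - 4))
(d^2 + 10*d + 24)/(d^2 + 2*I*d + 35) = (d^2 + 10*d + 24)/(d^2 + 2*I*d + 35)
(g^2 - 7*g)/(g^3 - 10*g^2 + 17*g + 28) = g/(g^2 - 3*g - 4)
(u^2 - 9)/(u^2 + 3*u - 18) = (u + 3)/(u + 6)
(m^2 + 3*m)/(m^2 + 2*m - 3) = m/(m - 1)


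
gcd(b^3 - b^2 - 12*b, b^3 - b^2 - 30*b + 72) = b - 4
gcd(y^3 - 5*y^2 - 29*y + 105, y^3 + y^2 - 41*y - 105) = y^2 - 2*y - 35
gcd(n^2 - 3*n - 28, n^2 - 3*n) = 1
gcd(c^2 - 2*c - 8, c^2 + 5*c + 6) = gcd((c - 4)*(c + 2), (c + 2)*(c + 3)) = c + 2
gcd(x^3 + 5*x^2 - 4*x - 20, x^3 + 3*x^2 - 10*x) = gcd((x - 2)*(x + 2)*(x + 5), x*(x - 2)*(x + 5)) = x^2 + 3*x - 10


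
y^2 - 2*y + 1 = (y - 1)^2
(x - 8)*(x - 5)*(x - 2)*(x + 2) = x^4 - 13*x^3 + 36*x^2 + 52*x - 160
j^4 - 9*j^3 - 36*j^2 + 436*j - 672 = (j - 8)*(j - 6)*(j - 2)*(j + 7)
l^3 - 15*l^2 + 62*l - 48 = (l - 8)*(l - 6)*(l - 1)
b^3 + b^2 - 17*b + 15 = (b - 3)*(b - 1)*(b + 5)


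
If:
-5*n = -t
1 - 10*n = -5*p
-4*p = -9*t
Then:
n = -4/185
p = -9/37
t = -4/37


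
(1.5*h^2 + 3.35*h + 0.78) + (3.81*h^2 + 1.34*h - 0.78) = 5.31*h^2 + 4.69*h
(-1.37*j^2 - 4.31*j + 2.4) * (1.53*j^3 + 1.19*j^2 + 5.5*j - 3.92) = -2.0961*j^5 - 8.2246*j^4 - 8.9919*j^3 - 15.4786*j^2 + 30.0952*j - 9.408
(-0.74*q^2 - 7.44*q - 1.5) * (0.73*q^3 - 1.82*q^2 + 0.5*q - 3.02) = -0.5402*q^5 - 4.0844*q^4 + 12.0758*q^3 + 1.2448*q^2 + 21.7188*q + 4.53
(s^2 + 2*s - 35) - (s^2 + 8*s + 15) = -6*s - 50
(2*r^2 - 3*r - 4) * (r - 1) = 2*r^3 - 5*r^2 - r + 4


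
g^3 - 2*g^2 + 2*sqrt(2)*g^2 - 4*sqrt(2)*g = g*(g - 2)*(g + 2*sqrt(2))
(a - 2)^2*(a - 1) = a^3 - 5*a^2 + 8*a - 4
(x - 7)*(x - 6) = x^2 - 13*x + 42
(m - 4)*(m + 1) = m^2 - 3*m - 4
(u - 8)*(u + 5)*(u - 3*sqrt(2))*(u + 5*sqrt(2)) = u^4 - 3*u^3 + 2*sqrt(2)*u^3 - 70*u^2 - 6*sqrt(2)*u^2 - 80*sqrt(2)*u + 90*u + 1200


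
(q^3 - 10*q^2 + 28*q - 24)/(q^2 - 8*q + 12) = q - 2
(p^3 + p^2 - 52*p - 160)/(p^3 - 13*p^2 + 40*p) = (p^2 + 9*p + 20)/(p*(p - 5))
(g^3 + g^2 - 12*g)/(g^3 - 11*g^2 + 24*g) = (g + 4)/(g - 8)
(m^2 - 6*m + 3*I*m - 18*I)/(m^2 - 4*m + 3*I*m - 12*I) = (m - 6)/(m - 4)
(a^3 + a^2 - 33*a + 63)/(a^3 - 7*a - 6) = (a^2 + 4*a - 21)/(a^2 + 3*a + 2)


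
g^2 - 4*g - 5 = (g - 5)*(g + 1)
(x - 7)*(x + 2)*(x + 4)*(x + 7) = x^4 + 6*x^3 - 41*x^2 - 294*x - 392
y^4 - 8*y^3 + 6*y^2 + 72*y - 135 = (y - 5)*(y - 3)^2*(y + 3)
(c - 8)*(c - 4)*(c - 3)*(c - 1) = c^4 - 16*c^3 + 83*c^2 - 164*c + 96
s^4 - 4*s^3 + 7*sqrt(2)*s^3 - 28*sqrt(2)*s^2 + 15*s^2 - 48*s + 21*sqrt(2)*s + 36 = (s - 3)*(s - 1)*(s + sqrt(2))*(s + 6*sqrt(2))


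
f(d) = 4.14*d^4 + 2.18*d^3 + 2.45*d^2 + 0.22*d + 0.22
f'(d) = 16.56*d^3 + 6.54*d^2 + 4.9*d + 0.22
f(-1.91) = 48.65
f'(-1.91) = -100.67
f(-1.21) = 8.55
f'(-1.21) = -25.47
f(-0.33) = 0.38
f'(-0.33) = -1.28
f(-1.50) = 19.00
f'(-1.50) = -48.30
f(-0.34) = 0.40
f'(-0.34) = -1.34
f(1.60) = 42.91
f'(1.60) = 92.63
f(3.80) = 1019.30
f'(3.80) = 1021.96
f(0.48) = 1.35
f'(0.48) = 5.91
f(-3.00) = 298.09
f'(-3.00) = -402.74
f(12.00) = 89969.74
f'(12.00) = 29616.46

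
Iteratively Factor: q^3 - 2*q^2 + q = (q - 1)*(q^2 - q) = (q - 1)^2*(q)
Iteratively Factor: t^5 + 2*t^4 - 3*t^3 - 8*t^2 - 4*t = (t)*(t^4 + 2*t^3 - 3*t^2 - 8*t - 4) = t*(t + 1)*(t^3 + t^2 - 4*t - 4) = t*(t + 1)^2*(t^2 - 4) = t*(t - 2)*(t + 1)^2*(t + 2)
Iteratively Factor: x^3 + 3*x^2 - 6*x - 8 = (x + 4)*(x^2 - x - 2) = (x - 2)*(x + 4)*(x + 1)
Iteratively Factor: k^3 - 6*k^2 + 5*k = (k - 1)*(k^2 - 5*k) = (k - 5)*(k - 1)*(k)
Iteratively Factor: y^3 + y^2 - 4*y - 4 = (y - 2)*(y^2 + 3*y + 2) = (y - 2)*(y + 2)*(y + 1)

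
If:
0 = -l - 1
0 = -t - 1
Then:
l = -1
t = -1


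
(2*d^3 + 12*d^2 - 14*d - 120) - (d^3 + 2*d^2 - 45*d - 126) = d^3 + 10*d^2 + 31*d + 6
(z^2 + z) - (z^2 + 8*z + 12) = -7*z - 12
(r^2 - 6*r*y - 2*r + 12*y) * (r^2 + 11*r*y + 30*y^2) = r^4 + 5*r^3*y - 2*r^3 - 36*r^2*y^2 - 10*r^2*y - 180*r*y^3 + 72*r*y^2 + 360*y^3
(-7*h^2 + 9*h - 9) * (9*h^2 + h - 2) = -63*h^4 + 74*h^3 - 58*h^2 - 27*h + 18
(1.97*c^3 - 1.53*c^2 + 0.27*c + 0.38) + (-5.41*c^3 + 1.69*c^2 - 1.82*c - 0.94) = -3.44*c^3 + 0.16*c^2 - 1.55*c - 0.56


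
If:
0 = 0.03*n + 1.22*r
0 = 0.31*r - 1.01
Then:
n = -132.49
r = 3.26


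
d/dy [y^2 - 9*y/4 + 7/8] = 2*y - 9/4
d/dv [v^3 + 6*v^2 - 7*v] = 3*v^2 + 12*v - 7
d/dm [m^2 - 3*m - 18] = 2*m - 3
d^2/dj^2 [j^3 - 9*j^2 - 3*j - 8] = 6*j - 18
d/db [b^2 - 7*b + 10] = 2*b - 7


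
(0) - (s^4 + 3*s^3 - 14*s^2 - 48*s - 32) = -s^4 - 3*s^3 + 14*s^2 + 48*s + 32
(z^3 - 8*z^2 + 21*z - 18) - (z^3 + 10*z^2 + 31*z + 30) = -18*z^2 - 10*z - 48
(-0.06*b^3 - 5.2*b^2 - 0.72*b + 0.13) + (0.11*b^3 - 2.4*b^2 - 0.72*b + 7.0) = 0.05*b^3 - 7.6*b^2 - 1.44*b + 7.13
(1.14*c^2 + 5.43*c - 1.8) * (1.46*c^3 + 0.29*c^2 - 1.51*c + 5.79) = 1.6644*c^5 + 8.2584*c^4 - 2.7747*c^3 - 2.1207*c^2 + 34.1577*c - 10.422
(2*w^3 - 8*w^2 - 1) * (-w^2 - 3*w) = -2*w^5 + 2*w^4 + 24*w^3 + w^2 + 3*w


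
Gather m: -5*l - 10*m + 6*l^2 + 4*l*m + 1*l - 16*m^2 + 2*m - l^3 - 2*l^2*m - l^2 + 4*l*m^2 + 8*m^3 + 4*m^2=-l^3 + 5*l^2 - 4*l + 8*m^3 + m^2*(4*l - 12) + m*(-2*l^2 + 4*l - 8)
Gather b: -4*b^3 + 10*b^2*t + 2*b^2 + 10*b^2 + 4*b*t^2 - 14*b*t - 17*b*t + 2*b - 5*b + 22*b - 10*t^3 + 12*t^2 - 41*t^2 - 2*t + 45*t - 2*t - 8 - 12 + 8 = -4*b^3 + b^2*(10*t + 12) + b*(4*t^2 - 31*t + 19) - 10*t^3 - 29*t^2 + 41*t - 12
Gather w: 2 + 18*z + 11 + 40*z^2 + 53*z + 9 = 40*z^2 + 71*z + 22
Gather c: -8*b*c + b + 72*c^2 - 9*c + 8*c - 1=b + 72*c^2 + c*(-8*b - 1) - 1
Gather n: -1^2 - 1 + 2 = 0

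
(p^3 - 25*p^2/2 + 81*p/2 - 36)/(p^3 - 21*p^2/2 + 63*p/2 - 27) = (p - 8)/(p - 6)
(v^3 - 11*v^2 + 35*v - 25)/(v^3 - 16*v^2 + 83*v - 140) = (v^2 - 6*v + 5)/(v^2 - 11*v + 28)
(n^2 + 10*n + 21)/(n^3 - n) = (n^2 + 10*n + 21)/(n^3 - n)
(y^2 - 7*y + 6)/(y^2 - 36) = (y - 1)/(y + 6)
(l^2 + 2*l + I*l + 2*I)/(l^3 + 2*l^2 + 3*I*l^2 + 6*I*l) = (l + I)/(l*(l + 3*I))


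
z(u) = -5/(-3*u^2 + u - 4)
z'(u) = -5*(6*u - 1)/(-3*u^2 + u - 4)^2 = 5*(1 - 6*u)/(3*u^2 - u + 4)^2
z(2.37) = 0.27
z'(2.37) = -0.19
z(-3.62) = 0.11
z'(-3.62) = 0.05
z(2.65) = 0.22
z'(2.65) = -0.15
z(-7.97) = 0.02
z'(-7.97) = 0.01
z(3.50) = 0.13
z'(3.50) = -0.07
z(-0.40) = 1.02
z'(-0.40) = 0.71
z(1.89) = 0.39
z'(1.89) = -0.31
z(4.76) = 0.07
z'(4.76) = -0.03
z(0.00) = 1.25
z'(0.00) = 0.31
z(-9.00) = 0.02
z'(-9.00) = 0.00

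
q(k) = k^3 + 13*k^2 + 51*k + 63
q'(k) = 3*k^2 + 26*k + 51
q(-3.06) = 0.01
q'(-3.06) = -0.47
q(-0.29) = 49.28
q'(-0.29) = 43.71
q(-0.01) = 62.49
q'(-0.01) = 50.74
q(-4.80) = 7.13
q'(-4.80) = -4.68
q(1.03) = 130.41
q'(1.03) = 80.96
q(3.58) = 458.08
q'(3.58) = 182.53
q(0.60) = 98.50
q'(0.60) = 67.68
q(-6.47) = 6.38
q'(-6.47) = 8.36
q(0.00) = 63.00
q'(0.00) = 51.00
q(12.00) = 4275.00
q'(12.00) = 795.00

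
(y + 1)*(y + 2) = y^2 + 3*y + 2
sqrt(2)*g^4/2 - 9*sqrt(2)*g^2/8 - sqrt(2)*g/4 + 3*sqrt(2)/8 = (g - 3/2)*(g - 1/2)*(g + 1)*(sqrt(2)*g/2 + sqrt(2)/2)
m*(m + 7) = m^2 + 7*m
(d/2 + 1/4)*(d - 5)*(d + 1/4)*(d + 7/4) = d^4/2 - 5*d^3/4 - 177*d^2/32 - 223*d/64 - 35/64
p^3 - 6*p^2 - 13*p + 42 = (p - 7)*(p - 2)*(p + 3)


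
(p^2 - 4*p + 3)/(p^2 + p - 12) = (p - 1)/(p + 4)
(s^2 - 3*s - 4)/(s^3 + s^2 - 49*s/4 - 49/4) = 4*(s - 4)/(4*s^2 - 49)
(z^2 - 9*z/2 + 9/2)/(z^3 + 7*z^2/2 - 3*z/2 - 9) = (z - 3)/(z^2 + 5*z + 6)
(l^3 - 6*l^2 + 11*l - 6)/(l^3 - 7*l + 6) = (l - 3)/(l + 3)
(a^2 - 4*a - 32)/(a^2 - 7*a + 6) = (a^2 - 4*a - 32)/(a^2 - 7*a + 6)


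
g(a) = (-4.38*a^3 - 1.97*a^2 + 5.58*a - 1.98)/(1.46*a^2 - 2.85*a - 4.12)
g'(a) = (2.85 - 2.92*a)*(-4.38*a^3 - 1.97*a^2 + 5.58*a - 1.98)/(1.46*a^2 - 2.85*a - 4.12)^2 + (-13.14*a^2 - 3.94*a + 5.58)/(1.46*a^2 - 2.85*a - 4.12)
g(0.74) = 0.13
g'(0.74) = 0.82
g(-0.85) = 8.49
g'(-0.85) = -69.57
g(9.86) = -39.53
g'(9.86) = -2.60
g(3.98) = -37.46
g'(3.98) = 14.40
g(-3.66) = 6.42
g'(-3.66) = -2.67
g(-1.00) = -27.11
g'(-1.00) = -842.20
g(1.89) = 6.53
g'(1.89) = 15.44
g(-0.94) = 35.30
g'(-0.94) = -1292.90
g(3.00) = -257.94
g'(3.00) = 2978.52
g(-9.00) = 21.33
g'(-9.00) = -2.88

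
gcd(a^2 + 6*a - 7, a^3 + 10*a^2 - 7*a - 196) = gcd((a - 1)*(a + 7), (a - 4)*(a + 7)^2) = a + 7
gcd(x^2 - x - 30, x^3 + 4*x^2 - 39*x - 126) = x - 6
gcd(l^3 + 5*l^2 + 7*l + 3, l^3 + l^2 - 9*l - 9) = l^2 + 4*l + 3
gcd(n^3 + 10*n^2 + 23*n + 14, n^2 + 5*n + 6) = n + 2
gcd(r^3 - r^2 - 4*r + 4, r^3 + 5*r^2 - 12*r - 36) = r + 2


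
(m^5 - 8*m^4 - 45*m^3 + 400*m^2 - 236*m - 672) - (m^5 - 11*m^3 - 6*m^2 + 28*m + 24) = -8*m^4 - 34*m^3 + 406*m^2 - 264*m - 696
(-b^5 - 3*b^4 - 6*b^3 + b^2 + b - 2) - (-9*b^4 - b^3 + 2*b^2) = -b^5 + 6*b^4 - 5*b^3 - b^2 + b - 2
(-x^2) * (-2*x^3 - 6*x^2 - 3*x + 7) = 2*x^5 + 6*x^4 + 3*x^3 - 7*x^2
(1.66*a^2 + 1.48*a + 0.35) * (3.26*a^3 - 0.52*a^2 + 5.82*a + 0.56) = 5.4116*a^5 + 3.9616*a^4 + 10.0326*a^3 + 9.3612*a^2 + 2.8658*a + 0.196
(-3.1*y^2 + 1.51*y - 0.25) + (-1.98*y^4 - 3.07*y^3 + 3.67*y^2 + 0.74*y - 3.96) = -1.98*y^4 - 3.07*y^3 + 0.57*y^2 + 2.25*y - 4.21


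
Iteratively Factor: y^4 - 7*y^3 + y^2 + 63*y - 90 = (y + 3)*(y^3 - 10*y^2 + 31*y - 30) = (y - 5)*(y + 3)*(y^2 - 5*y + 6) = (y - 5)*(y - 2)*(y + 3)*(y - 3)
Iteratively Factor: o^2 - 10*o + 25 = (o - 5)*(o - 5)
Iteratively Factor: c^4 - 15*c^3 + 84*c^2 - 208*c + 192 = (c - 3)*(c^3 - 12*c^2 + 48*c - 64) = (c - 4)*(c - 3)*(c^2 - 8*c + 16) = (c - 4)^2*(c - 3)*(c - 4)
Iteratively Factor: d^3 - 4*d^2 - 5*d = (d - 5)*(d^2 + d) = (d - 5)*(d + 1)*(d)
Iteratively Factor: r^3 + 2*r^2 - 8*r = (r + 4)*(r^2 - 2*r) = (r - 2)*(r + 4)*(r)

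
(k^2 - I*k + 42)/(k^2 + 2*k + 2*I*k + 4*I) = (k^2 - I*k + 42)/(k^2 + 2*k*(1 + I) + 4*I)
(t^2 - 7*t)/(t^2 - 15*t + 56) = t/(t - 8)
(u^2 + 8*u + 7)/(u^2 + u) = (u + 7)/u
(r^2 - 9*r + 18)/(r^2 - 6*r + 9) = (r - 6)/(r - 3)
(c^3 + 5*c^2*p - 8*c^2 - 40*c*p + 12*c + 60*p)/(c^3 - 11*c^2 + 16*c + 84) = (c^2 + 5*c*p - 2*c - 10*p)/(c^2 - 5*c - 14)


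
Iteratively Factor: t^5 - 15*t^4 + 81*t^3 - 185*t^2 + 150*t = (t - 5)*(t^4 - 10*t^3 + 31*t^2 - 30*t) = (t - 5)^2*(t^3 - 5*t^2 + 6*t) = t*(t - 5)^2*(t^2 - 5*t + 6) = t*(t - 5)^2*(t - 2)*(t - 3)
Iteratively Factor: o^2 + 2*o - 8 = (o + 4)*(o - 2)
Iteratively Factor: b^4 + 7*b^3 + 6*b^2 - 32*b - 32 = (b - 2)*(b^3 + 9*b^2 + 24*b + 16) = (b - 2)*(b + 1)*(b^2 + 8*b + 16) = (b - 2)*(b + 1)*(b + 4)*(b + 4)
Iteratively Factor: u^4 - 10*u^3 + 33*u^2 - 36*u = (u)*(u^3 - 10*u^2 + 33*u - 36) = u*(u - 4)*(u^2 - 6*u + 9) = u*(u - 4)*(u - 3)*(u - 3)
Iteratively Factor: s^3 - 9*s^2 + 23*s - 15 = (s - 1)*(s^2 - 8*s + 15) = (s - 5)*(s - 1)*(s - 3)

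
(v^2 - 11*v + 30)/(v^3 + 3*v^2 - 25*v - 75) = (v - 6)/(v^2 + 8*v + 15)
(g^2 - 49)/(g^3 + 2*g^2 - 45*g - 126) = (g + 7)/(g^2 + 9*g + 18)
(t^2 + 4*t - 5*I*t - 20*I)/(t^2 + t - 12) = (t - 5*I)/(t - 3)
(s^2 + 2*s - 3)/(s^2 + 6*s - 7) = (s + 3)/(s + 7)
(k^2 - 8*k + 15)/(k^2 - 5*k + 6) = (k - 5)/(k - 2)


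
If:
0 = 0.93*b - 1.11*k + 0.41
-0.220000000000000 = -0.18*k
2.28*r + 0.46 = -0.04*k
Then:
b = 1.02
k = 1.22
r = -0.22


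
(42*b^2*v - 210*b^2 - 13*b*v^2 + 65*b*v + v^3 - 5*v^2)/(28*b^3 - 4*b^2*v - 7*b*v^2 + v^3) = (-6*b*v + 30*b + v^2 - 5*v)/(-4*b^2 + v^2)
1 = 1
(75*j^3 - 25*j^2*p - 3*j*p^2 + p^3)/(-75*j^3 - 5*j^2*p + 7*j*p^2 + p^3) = (-5*j + p)/(5*j + p)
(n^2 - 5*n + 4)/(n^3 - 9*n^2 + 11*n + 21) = (n^2 - 5*n + 4)/(n^3 - 9*n^2 + 11*n + 21)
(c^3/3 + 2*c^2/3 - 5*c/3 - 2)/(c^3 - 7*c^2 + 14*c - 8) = (c^2 + 4*c + 3)/(3*(c^2 - 5*c + 4))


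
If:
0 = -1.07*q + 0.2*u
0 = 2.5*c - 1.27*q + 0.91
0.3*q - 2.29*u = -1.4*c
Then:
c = -0.39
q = -0.05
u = -0.24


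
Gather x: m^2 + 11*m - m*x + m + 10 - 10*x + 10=m^2 + 12*m + x*(-m - 10) + 20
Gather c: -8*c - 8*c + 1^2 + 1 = 2 - 16*c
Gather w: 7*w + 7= 7*w + 7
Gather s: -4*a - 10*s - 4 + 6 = -4*a - 10*s + 2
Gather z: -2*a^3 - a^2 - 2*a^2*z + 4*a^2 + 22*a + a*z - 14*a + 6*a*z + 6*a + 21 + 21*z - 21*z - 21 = -2*a^3 + 3*a^2 + 14*a + z*(-2*a^2 + 7*a)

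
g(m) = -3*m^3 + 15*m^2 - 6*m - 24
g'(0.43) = 5.24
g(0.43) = -24.05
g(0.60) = -22.85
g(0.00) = -24.00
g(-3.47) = 302.78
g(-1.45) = 25.38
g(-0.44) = -18.20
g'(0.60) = 8.76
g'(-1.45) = -68.42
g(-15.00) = 13566.00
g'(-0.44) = -20.94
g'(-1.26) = -58.09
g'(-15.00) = -2481.00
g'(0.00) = -6.00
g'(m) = -9*m^2 + 30*m - 6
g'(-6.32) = -555.08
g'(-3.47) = -218.47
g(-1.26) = 13.38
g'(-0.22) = -13.04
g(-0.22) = -21.92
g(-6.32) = 1370.36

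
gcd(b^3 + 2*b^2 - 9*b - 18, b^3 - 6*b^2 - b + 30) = b^2 - b - 6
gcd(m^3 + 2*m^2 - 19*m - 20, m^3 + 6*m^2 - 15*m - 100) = m^2 + m - 20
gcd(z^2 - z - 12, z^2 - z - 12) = z^2 - z - 12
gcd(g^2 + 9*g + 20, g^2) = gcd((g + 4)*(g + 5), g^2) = 1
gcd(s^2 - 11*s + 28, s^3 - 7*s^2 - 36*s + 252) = s - 7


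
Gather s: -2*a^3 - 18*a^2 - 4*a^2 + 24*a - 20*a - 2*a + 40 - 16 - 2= -2*a^3 - 22*a^2 + 2*a + 22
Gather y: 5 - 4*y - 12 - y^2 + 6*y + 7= -y^2 + 2*y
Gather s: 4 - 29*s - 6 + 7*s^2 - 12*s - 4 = 7*s^2 - 41*s - 6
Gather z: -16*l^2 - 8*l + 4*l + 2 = -16*l^2 - 4*l + 2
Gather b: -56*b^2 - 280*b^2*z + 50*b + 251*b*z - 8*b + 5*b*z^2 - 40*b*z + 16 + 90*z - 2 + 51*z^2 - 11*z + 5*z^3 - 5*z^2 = b^2*(-280*z - 56) + b*(5*z^2 + 211*z + 42) + 5*z^3 + 46*z^2 + 79*z + 14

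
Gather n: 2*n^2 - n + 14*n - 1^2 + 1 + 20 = 2*n^2 + 13*n + 20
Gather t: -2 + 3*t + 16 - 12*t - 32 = -9*t - 18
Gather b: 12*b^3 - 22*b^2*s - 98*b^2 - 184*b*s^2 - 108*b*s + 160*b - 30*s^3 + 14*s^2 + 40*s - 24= 12*b^3 + b^2*(-22*s - 98) + b*(-184*s^2 - 108*s + 160) - 30*s^3 + 14*s^2 + 40*s - 24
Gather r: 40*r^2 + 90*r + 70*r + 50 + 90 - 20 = 40*r^2 + 160*r + 120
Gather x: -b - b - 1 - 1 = -2*b - 2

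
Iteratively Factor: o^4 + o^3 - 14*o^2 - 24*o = (o)*(o^3 + o^2 - 14*o - 24) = o*(o + 3)*(o^2 - 2*o - 8) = o*(o - 4)*(o + 3)*(o + 2)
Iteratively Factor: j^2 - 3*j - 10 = (j + 2)*(j - 5)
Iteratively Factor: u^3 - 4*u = (u)*(u^2 - 4) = u*(u - 2)*(u + 2)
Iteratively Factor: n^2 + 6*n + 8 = (n + 2)*(n + 4)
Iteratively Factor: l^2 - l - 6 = (l + 2)*(l - 3)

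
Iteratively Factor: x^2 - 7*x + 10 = (x - 2)*(x - 5)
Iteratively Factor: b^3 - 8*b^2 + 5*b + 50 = (b + 2)*(b^2 - 10*b + 25) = (b - 5)*(b + 2)*(b - 5)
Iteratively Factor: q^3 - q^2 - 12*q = (q + 3)*(q^2 - 4*q) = (q - 4)*(q + 3)*(q)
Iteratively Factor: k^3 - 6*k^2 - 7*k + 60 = (k - 5)*(k^2 - k - 12) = (k - 5)*(k + 3)*(k - 4)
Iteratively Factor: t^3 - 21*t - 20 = (t + 1)*(t^2 - t - 20) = (t + 1)*(t + 4)*(t - 5)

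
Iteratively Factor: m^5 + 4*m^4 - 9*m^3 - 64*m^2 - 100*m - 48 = (m + 1)*(m^4 + 3*m^3 - 12*m^2 - 52*m - 48) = (m + 1)*(m + 2)*(m^3 + m^2 - 14*m - 24) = (m + 1)*(m + 2)^2*(m^2 - m - 12) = (m + 1)*(m + 2)^2*(m + 3)*(m - 4)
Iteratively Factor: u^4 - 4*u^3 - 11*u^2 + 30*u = (u - 2)*(u^3 - 2*u^2 - 15*u) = (u - 5)*(u - 2)*(u^2 + 3*u) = u*(u - 5)*(u - 2)*(u + 3)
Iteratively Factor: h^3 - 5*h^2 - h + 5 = (h + 1)*(h^2 - 6*h + 5) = (h - 1)*(h + 1)*(h - 5)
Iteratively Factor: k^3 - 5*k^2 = (k)*(k^2 - 5*k) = k^2*(k - 5)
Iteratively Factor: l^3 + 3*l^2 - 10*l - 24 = (l + 4)*(l^2 - l - 6) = (l + 2)*(l + 4)*(l - 3)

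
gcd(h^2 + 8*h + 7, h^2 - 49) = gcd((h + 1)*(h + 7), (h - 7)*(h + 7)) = h + 7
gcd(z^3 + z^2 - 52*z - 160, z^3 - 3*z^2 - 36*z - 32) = z^2 - 4*z - 32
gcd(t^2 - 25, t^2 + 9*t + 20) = t + 5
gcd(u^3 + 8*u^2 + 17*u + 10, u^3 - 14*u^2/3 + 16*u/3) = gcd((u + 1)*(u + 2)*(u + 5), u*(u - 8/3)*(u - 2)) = 1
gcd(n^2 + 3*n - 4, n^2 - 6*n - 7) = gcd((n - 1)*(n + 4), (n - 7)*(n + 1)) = 1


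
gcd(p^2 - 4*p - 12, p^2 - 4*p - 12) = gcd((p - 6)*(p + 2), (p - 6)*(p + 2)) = p^2 - 4*p - 12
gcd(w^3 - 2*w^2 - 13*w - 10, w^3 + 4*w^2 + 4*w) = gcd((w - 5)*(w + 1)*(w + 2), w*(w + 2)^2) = w + 2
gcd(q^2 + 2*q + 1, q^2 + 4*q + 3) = q + 1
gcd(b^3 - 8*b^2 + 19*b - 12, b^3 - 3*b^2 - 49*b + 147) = b - 3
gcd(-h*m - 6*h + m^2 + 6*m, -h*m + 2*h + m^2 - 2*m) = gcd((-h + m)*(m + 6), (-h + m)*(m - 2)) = h - m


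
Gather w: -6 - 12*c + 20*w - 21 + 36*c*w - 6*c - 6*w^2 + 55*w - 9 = -18*c - 6*w^2 + w*(36*c + 75) - 36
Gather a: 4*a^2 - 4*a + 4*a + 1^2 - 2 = 4*a^2 - 1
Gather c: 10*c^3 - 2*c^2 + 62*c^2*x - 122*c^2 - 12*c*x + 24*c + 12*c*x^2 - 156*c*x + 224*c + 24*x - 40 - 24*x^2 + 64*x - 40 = 10*c^3 + c^2*(62*x - 124) + c*(12*x^2 - 168*x + 248) - 24*x^2 + 88*x - 80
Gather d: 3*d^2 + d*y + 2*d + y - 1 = 3*d^2 + d*(y + 2) + y - 1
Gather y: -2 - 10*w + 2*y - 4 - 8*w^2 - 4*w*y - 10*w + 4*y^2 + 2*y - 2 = -8*w^2 - 20*w + 4*y^2 + y*(4 - 4*w) - 8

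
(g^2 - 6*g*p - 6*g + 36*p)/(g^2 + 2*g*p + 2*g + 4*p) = (g^2 - 6*g*p - 6*g + 36*p)/(g^2 + 2*g*p + 2*g + 4*p)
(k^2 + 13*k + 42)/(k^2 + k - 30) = (k + 7)/(k - 5)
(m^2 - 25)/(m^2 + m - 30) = (m + 5)/(m + 6)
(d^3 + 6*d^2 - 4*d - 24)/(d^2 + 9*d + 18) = (d^2 - 4)/(d + 3)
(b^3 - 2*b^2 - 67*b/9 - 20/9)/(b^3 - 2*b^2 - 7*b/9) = (3*b^2 - 7*b - 20)/(b*(3*b - 7))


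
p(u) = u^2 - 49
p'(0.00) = 0.00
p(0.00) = -49.00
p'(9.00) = 18.00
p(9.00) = 32.00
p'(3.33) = 6.66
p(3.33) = -37.91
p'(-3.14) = -6.28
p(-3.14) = -39.14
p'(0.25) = 0.50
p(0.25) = -48.94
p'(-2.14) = -4.28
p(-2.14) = -44.42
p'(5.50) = 11.00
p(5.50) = -18.75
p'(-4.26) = -8.52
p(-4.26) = -30.85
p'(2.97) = 5.94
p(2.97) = -40.18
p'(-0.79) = -1.58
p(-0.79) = -48.38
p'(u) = 2*u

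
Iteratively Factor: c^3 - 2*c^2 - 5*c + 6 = (c - 1)*(c^2 - c - 6) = (c - 3)*(c - 1)*(c + 2)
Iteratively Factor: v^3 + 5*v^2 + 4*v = (v + 4)*(v^2 + v) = v*(v + 4)*(v + 1)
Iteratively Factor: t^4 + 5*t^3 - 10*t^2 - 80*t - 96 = (t + 3)*(t^3 + 2*t^2 - 16*t - 32) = (t + 3)*(t + 4)*(t^2 - 2*t - 8) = (t - 4)*(t + 3)*(t + 4)*(t + 2)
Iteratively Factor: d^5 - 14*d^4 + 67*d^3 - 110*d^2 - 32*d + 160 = (d - 2)*(d^4 - 12*d^3 + 43*d^2 - 24*d - 80) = (d - 4)*(d - 2)*(d^3 - 8*d^2 + 11*d + 20) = (d - 4)*(d - 2)*(d + 1)*(d^2 - 9*d + 20) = (d - 5)*(d - 4)*(d - 2)*(d + 1)*(d - 4)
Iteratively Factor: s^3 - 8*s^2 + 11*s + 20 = (s - 4)*(s^2 - 4*s - 5) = (s - 5)*(s - 4)*(s + 1)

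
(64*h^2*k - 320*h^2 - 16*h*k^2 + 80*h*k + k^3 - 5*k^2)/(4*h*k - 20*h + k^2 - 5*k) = (64*h^2 - 16*h*k + k^2)/(4*h + k)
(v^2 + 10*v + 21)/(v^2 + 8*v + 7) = (v + 3)/(v + 1)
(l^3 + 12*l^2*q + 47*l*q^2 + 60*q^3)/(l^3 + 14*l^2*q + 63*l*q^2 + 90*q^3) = (l + 4*q)/(l + 6*q)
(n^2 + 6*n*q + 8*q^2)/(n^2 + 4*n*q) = (n + 2*q)/n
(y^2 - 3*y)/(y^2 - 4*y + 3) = y/(y - 1)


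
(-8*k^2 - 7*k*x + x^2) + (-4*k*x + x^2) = -8*k^2 - 11*k*x + 2*x^2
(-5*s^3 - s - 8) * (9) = -45*s^3 - 9*s - 72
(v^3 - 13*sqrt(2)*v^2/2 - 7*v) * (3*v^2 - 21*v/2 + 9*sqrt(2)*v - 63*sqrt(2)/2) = 3*v^5 - 21*sqrt(2)*v^4/2 - 21*v^4/2 - 138*v^3 + 147*sqrt(2)*v^3/4 - 63*sqrt(2)*v^2 + 483*v^2 + 441*sqrt(2)*v/2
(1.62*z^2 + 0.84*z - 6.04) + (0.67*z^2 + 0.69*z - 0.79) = 2.29*z^2 + 1.53*z - 6.83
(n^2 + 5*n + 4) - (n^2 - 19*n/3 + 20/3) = 34*n/3 - 8/3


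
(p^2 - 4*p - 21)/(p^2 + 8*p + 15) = (p - 7)/(p + 5)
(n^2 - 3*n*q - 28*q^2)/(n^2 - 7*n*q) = (n + 4*q)/n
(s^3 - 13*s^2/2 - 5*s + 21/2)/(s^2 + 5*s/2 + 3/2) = (s^2 - 8*s + 7)/(s + 1)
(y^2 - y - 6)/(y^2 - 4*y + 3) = (y + 2)/(y - 1)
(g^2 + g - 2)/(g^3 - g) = (g + 2)/(g*(g + 1))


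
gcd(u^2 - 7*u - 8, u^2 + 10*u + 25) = 1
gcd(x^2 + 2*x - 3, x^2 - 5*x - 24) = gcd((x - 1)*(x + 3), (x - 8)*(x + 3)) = x + 3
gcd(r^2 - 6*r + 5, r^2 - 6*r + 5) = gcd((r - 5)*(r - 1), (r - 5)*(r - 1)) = r^2 - 6*r + 5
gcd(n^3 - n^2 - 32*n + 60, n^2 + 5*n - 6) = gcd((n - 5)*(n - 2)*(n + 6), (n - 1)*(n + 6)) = n + 6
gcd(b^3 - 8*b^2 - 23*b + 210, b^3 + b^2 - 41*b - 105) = b^2 - 2*b - 35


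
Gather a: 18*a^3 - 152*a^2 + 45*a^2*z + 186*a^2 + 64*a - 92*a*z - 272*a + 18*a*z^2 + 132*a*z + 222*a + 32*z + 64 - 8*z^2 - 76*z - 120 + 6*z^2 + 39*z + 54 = 18*a^3 + a^2*(45*z + 34) + a*(18*z^2 + 40*z + 14) - 2*z^2 - 5*z - 2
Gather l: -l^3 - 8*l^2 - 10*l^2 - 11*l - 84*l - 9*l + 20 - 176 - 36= -l^3 - 18*l^2 - 104*l - 192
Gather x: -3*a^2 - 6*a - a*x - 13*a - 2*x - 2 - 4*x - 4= -3*a^2 - 19*a + x*(-a - 6) - 6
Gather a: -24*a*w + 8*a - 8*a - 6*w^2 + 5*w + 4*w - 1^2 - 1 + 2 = -24*a*w - 6*w^2 + 9*w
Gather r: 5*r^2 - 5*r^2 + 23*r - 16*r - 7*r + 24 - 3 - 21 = 0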